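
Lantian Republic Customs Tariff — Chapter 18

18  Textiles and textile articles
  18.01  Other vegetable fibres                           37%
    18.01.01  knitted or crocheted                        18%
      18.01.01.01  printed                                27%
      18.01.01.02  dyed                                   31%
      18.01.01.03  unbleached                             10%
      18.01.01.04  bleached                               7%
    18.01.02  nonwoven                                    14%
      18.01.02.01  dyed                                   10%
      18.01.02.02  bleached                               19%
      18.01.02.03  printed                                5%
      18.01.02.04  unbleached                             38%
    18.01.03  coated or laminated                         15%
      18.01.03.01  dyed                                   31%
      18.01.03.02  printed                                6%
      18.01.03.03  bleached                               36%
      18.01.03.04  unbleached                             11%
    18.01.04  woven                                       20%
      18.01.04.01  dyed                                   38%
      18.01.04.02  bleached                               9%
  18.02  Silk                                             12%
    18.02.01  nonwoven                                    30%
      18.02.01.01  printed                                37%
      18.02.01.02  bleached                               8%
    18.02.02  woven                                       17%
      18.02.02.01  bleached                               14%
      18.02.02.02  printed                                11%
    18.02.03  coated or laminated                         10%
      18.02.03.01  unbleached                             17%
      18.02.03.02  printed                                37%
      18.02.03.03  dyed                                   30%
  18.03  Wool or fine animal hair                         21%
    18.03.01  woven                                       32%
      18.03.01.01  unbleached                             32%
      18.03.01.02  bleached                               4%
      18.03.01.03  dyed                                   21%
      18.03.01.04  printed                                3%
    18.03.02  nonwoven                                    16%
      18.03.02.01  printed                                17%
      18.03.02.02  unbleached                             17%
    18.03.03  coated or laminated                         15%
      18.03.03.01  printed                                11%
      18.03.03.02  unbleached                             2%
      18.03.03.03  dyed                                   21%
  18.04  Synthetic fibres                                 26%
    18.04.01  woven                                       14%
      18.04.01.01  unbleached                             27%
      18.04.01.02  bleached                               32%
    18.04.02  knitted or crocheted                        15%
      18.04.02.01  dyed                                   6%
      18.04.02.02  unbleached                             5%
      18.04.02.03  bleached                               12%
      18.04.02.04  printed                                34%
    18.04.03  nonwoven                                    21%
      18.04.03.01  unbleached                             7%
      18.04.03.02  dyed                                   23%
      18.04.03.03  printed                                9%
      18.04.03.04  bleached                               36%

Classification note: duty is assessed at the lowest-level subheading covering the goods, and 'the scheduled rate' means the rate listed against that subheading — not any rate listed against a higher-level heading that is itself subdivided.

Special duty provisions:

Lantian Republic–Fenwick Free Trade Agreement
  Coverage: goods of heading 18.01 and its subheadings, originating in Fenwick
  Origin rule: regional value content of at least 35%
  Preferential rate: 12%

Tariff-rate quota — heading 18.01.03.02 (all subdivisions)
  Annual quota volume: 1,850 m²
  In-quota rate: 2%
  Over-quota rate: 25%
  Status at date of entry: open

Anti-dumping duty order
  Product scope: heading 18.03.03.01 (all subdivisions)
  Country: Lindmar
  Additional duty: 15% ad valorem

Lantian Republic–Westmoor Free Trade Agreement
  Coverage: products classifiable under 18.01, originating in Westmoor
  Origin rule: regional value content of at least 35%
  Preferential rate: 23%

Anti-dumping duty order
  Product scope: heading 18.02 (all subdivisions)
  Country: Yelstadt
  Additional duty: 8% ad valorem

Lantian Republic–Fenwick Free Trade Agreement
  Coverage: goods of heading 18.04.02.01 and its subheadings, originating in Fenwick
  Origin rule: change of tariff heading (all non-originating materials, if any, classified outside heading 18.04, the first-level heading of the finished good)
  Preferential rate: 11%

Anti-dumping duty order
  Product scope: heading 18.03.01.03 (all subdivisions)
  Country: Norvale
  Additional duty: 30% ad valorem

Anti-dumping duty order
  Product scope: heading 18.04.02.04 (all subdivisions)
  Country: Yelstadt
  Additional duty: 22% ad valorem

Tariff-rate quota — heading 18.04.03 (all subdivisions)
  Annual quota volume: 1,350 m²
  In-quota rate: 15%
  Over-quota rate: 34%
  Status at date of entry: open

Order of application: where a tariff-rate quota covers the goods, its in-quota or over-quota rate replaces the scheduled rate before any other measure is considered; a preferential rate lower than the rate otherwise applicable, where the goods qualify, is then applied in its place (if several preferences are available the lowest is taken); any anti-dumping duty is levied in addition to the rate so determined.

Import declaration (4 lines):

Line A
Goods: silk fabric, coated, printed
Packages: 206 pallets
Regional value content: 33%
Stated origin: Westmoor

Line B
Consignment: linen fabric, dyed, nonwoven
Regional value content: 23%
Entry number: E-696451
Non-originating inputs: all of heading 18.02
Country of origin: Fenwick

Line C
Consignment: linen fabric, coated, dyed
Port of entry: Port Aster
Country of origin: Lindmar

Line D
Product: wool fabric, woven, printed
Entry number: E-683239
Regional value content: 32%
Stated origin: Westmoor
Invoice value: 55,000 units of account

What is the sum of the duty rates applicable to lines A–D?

Line A: silk → 18.02; coated → 18.02.03; printed → 18.02.03.02. Scheduled 37%. Westmoor agreement on 18.01: 18.02.03.02 not covered. → 37%.
Line B: linen → 18.01; nonwoven → 18.01.02; dyed → 18.01.02.01. Scheduled 10%. Fenwick agreement on 18.01: RVC < 35%; Fenwick agreement on 18.04.02.01: 18.01.02.01 not covered. → 10%.
Line C: linen → 18.01; coated → 18.01.03; dyed → 18.01.03.01. Scheduled 31%. No special measure applies. → 31%.
Line D: wool → 18.03; woven → 18.03.01; printed → 18.03.01.04. Scheduled 3%. Westmoor agreement on 18.01: 18.03.01.04 not covered. → 3%.
Sum: 37% + 10% + 31% + 3% = 81%.

81%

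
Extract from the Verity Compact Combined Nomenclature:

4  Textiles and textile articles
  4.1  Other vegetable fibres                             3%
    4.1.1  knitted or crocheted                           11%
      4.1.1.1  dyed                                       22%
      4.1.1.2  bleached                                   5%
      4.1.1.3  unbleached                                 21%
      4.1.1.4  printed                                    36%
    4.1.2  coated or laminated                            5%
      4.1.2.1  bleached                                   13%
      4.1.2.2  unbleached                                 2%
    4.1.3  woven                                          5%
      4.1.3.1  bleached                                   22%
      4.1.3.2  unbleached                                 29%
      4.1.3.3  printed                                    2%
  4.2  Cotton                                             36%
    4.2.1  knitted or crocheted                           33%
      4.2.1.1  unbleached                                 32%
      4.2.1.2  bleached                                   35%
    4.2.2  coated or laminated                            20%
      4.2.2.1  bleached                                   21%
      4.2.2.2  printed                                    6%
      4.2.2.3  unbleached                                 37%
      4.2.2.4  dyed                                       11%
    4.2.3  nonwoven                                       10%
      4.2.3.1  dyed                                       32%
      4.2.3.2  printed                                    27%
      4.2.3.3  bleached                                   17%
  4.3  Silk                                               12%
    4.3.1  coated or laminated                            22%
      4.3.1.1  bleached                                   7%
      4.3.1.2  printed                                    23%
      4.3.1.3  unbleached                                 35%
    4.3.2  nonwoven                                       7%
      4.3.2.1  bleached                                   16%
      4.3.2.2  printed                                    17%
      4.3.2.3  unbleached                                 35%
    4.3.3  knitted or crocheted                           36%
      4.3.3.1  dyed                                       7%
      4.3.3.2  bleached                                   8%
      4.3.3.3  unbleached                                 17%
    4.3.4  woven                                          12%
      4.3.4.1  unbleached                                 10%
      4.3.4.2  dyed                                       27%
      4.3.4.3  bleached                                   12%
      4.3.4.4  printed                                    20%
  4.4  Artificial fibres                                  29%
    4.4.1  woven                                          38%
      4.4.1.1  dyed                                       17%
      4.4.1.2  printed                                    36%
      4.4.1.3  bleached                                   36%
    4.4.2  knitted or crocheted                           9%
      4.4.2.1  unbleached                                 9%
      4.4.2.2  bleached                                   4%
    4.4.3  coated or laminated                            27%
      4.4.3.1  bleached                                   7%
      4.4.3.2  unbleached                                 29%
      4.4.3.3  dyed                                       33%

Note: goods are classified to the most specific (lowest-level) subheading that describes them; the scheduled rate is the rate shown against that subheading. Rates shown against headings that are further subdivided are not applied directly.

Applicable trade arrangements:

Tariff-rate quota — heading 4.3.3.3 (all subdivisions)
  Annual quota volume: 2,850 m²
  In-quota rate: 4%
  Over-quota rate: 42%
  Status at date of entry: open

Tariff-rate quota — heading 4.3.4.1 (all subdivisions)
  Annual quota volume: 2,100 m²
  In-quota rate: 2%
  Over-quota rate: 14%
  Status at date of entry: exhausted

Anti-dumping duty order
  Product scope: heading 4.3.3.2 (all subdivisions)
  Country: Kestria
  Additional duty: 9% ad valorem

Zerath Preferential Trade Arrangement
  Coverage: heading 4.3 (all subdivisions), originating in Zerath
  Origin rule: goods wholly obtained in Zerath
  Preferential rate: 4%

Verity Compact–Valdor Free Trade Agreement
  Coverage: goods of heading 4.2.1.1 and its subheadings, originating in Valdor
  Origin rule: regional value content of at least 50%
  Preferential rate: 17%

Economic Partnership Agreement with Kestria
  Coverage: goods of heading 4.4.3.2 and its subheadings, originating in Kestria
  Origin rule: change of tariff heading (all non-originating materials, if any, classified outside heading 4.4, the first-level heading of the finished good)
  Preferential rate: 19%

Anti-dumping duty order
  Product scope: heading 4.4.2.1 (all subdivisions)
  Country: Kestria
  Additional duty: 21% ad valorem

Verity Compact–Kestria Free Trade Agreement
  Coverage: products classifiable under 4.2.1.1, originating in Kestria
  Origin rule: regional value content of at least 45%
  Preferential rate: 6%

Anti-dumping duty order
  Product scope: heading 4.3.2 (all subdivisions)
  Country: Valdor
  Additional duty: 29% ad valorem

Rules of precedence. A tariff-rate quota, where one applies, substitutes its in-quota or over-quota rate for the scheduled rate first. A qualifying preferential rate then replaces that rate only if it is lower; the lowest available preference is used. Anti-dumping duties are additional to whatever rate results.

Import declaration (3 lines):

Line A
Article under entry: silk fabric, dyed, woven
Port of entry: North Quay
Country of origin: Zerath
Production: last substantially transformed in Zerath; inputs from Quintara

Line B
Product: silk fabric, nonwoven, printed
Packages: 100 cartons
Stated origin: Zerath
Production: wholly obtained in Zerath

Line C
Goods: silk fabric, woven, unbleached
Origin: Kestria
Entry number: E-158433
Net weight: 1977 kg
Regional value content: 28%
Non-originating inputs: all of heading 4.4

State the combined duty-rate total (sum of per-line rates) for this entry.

45%

Line A: silk → 4.3; woven → 4.3.4; dyed → 4.3.4.2. Scheduled 27%. Zerath agreement on 4.3: not wholly obtained. → 27%.
Line B: silk → 4.3; nonwoven → 4.3.2; printed → 4.3.2.2. Scheduled 17%. Zerath agreement on 4.3: wholly obtained → 4% available; preferential 4%. → 4%.
Line C: silk → 4.3; woven → 4.3.4; unbleached → 4.3.4.1. Scheduled 10%. quota on 4.3.4.1 exhausted → over-quota 14%; Kestria agreement on 4.4.3.2: 4.3.4.1 not covered; Kestria agreement on 4.2.1.1: 4.3.4.1 not covered. → 14%.
Sum: 27% + 4% + 14% = 45%.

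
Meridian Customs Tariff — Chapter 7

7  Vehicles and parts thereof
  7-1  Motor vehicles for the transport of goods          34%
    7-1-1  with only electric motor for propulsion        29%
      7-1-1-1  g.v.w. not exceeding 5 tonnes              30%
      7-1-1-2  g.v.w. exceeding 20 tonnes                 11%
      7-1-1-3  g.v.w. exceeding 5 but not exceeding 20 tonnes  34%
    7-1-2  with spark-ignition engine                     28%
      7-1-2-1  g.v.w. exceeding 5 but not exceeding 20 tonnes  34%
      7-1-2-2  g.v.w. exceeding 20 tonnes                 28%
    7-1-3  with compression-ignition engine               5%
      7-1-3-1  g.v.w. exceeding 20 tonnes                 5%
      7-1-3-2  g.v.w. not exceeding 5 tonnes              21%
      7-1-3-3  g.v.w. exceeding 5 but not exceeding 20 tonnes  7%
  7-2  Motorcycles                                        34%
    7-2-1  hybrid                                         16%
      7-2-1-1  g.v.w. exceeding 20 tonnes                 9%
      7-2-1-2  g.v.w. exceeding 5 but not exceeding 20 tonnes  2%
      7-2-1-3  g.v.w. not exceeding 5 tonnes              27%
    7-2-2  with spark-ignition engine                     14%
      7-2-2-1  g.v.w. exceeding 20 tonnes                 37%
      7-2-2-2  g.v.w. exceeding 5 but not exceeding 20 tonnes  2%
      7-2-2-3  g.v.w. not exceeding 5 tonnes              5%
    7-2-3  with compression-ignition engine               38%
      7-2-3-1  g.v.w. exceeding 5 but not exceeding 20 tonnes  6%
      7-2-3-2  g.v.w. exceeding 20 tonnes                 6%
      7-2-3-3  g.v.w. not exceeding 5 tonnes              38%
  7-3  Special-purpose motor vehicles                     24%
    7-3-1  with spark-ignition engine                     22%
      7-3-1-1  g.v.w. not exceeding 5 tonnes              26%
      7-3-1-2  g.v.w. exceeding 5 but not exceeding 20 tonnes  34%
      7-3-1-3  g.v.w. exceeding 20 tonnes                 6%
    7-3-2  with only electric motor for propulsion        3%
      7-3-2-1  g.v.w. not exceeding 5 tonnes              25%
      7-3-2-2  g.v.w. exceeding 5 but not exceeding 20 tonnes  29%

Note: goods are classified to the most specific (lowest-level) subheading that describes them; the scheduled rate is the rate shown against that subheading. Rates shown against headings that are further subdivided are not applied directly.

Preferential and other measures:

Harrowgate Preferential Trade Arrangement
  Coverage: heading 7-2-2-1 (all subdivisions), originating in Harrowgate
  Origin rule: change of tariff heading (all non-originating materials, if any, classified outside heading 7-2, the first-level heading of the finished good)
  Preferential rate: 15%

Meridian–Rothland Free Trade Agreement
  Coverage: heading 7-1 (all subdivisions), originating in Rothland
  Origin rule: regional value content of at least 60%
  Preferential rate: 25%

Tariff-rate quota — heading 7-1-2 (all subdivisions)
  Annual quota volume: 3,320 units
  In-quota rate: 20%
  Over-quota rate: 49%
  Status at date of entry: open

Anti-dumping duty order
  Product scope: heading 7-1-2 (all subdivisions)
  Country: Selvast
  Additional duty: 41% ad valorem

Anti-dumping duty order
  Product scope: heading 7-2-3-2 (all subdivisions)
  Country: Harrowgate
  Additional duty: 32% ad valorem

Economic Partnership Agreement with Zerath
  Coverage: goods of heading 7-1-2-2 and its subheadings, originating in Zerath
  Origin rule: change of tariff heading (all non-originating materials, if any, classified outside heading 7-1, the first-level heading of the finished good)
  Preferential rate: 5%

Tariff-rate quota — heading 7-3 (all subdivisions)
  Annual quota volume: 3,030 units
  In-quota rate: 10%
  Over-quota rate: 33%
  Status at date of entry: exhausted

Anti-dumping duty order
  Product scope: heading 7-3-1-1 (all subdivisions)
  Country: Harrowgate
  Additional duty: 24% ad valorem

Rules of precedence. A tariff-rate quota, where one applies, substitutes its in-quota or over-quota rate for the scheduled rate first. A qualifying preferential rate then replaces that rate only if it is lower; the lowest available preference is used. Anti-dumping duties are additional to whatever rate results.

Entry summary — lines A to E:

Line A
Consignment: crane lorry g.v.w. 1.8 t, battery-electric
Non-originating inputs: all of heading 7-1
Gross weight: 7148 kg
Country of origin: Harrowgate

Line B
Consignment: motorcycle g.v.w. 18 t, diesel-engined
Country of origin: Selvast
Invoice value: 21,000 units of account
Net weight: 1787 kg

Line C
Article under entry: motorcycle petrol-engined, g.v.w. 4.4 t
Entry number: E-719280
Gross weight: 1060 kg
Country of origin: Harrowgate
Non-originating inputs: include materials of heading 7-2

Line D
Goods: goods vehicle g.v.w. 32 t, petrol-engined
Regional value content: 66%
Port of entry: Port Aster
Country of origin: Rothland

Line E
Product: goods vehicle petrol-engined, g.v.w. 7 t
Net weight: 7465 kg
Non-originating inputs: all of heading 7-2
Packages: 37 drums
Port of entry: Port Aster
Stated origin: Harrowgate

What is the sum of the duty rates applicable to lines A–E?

Line A: crane lorry → 7-3; battery-electric → 7-3-2; g.v.w. 1.8 t → 7-3-2-1. Scheduled 25%. quota on 7-3 exhausted → over-quota 33%; Harrowgate agreement on 7-2-2-1: 7-3-2-1 not covered. → 33%.
Line B: motorcycle → 7-2; diesel-engined → 7-2-3; g.v.w. 18 t → 7-2-3-1. Scheduled 6%. No special measure applies. → 6%.
Line C: motorcycle → 7-2; petrol-engined → 7-2-2; g.v.w. 4.4 t → 7-2-2-3. Scheduled 5%. Harrowgate agreement on 7-2-2-1: 7-2-2-3 not covered. → 5%.
Line D: goods vehicle → 7-1; petrol-engined → 7-1-2; g.v.w. 32 t → 7-1-2-2. Scheduled 28%. quota on 7-1-2 open → in-quota 20%; Rothland agreement on 7-1: RVC ≥ 60% → 25% available; preference 25% not lower than 20% → no reduction. → 20%.
Line E: goods vehicle → 7-1; petrol-engined → 7-1-2; g.v.w. 7 t → 7-1-2-1. Scheduled 34%. quota on 7-1-2 open → in-quota 20%; Harrowgate agreement on 7-2-2-1: 7-1-2-1 not covered. → 20%.
Sum: 33% + 6% + 5% + 20% + 20% = 84%.

84%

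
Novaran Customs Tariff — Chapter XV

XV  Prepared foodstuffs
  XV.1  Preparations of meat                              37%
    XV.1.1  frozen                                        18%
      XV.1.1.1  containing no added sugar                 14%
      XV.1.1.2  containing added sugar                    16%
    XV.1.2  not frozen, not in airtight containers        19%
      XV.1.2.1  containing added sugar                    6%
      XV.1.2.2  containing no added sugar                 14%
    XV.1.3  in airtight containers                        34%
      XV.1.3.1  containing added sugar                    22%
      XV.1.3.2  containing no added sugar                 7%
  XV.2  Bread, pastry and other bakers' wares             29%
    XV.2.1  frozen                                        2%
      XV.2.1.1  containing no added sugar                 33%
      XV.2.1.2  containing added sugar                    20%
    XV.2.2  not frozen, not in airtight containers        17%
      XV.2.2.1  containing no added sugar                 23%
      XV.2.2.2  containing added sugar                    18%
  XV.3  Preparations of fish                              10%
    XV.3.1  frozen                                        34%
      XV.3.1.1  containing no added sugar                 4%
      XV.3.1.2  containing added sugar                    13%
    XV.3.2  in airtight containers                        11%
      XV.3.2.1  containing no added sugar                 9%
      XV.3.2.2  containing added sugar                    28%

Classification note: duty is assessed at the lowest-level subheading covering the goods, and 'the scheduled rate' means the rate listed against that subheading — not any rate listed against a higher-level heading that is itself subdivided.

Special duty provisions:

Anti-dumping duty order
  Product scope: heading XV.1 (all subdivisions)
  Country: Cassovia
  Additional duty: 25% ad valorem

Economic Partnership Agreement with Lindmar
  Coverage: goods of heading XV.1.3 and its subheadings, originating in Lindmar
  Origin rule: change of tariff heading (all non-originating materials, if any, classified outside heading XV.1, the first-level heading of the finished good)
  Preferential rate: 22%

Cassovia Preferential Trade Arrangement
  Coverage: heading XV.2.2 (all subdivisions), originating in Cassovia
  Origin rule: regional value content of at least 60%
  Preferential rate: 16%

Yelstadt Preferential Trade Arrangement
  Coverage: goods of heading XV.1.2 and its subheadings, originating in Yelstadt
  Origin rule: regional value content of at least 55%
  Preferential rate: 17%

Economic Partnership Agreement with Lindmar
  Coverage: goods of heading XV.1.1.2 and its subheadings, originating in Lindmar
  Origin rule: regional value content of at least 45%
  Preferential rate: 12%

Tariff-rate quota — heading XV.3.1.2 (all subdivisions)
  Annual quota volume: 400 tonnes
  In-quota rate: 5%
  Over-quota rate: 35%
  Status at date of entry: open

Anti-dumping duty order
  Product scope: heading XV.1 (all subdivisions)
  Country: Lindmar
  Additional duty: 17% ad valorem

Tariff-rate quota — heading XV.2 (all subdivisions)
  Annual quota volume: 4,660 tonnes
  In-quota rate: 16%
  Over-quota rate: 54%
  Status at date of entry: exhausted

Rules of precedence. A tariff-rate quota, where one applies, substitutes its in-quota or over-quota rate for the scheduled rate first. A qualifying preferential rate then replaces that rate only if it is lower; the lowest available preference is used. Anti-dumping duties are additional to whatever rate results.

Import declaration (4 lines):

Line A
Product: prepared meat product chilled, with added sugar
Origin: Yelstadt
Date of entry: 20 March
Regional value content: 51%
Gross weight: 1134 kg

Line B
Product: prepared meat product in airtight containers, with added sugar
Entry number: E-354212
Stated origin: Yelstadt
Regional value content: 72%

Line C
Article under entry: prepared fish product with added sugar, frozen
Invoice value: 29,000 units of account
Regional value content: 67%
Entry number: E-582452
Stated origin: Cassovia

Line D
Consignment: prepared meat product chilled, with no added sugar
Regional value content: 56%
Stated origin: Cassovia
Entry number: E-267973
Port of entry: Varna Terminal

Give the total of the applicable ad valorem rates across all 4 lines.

72%

Line A: prepared meat product → XV.1; chilled → XV.1.2; with added sugar → XV.1.2.1. Scheduled 6%. Yelstadt agreement on XV.1.2: RVC < 55%. → 6%.
Line B: prepared meat product → XV.1; in airtight containers → XV.1.3; with added sugar → XV.1.3.1. Scheduled 22%. Yelstadt agreement on XV.1.2: XV.1.3.1 not covered. → 22%.
Line C: prepared fish product → XV.3; frozen → XV.3.1; with added sugar → XV.3.1.2. Scheduled 13%. quota on XV.3.1.2 open → in-quota 5%; Cassovia agreement on XV.2.2: XV.3.1.2 not covered. → 5%.
Line D: prepared meat product → XV.1; chilled → XV.1.2; with no added sugar → XV.1.2.2. Scheduled 14%. Cassovia agreement on XV.2.2: XV.1.2.2 not covered; anti-dumping (Cassovia, XV.1): +25%; total 14% + 25% = 39%. → 39%.
Sum: 6% + 22% + 5% + 39% = 72%.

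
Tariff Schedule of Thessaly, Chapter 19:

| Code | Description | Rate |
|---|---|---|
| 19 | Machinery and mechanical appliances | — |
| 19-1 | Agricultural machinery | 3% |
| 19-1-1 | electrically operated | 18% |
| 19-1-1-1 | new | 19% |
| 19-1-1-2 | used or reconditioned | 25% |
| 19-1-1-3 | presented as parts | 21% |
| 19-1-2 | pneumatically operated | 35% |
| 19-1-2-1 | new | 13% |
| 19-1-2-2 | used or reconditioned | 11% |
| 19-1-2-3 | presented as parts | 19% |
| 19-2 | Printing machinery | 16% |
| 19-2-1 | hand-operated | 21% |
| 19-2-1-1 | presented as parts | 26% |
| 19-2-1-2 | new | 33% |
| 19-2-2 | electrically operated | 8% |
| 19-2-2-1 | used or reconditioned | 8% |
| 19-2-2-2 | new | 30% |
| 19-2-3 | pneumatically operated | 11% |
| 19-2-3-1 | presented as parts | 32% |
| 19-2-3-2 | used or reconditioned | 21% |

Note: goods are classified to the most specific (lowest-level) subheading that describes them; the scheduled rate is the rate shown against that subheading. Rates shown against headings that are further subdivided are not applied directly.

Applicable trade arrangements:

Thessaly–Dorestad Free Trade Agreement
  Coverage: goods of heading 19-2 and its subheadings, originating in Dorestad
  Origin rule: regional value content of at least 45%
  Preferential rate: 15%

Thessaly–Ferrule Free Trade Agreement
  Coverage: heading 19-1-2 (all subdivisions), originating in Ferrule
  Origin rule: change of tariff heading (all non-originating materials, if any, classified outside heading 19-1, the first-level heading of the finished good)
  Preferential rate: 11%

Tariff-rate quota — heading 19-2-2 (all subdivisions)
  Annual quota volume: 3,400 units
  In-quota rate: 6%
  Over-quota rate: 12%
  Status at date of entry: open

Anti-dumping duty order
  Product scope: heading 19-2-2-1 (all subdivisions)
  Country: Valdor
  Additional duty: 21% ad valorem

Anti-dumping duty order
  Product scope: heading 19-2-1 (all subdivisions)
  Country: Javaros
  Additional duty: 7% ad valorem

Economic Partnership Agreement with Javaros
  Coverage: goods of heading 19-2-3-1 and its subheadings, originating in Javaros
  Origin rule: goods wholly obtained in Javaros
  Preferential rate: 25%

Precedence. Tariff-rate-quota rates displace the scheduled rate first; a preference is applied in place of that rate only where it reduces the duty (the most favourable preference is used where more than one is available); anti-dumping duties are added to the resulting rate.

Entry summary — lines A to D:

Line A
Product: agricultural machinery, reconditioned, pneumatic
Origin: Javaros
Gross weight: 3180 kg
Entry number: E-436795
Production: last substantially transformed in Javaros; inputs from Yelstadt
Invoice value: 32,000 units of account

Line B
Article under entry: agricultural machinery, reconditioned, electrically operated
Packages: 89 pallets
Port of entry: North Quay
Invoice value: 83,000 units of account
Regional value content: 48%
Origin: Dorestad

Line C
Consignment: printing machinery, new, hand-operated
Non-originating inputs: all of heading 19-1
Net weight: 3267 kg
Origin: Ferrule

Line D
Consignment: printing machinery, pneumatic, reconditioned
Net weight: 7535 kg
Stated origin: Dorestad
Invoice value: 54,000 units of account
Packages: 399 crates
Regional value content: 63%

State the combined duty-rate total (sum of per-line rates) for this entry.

84%

Line A: agricultural → 19-1; pneumatic → 19-1-2; reconditioned → 19-1-2-2. Scheduled 11%. Javaros agreement on 19-2-3-1: 19-1-2-2 not covered. → 11%.
Line B: agricultural → 19-1; electrically operated → 19-1-1; reconditioned → 19-1-1-2. Scheduled 25%. Dorestad agreement on 19-2: 19-1-1-2 not covered. → 25%.
Line C: printing → 19-2; hand-operated → 19-2-1; new → 19-2-1-2. Scheduled 33%. Ferrule agreement on 19-1-2: 19-2-1-2 not covered. → 33%.
Line D: printing → 19-2; pneumatic → 19-2-3; reconditioned → 19-2-3-2. Scheduled 21%. Dorestad agreement on 19-2: RVC ≥ 45% → 15% available; preferential 15%. → 15%.
Sum: 11% + 25% + 33% + 15% = 84%.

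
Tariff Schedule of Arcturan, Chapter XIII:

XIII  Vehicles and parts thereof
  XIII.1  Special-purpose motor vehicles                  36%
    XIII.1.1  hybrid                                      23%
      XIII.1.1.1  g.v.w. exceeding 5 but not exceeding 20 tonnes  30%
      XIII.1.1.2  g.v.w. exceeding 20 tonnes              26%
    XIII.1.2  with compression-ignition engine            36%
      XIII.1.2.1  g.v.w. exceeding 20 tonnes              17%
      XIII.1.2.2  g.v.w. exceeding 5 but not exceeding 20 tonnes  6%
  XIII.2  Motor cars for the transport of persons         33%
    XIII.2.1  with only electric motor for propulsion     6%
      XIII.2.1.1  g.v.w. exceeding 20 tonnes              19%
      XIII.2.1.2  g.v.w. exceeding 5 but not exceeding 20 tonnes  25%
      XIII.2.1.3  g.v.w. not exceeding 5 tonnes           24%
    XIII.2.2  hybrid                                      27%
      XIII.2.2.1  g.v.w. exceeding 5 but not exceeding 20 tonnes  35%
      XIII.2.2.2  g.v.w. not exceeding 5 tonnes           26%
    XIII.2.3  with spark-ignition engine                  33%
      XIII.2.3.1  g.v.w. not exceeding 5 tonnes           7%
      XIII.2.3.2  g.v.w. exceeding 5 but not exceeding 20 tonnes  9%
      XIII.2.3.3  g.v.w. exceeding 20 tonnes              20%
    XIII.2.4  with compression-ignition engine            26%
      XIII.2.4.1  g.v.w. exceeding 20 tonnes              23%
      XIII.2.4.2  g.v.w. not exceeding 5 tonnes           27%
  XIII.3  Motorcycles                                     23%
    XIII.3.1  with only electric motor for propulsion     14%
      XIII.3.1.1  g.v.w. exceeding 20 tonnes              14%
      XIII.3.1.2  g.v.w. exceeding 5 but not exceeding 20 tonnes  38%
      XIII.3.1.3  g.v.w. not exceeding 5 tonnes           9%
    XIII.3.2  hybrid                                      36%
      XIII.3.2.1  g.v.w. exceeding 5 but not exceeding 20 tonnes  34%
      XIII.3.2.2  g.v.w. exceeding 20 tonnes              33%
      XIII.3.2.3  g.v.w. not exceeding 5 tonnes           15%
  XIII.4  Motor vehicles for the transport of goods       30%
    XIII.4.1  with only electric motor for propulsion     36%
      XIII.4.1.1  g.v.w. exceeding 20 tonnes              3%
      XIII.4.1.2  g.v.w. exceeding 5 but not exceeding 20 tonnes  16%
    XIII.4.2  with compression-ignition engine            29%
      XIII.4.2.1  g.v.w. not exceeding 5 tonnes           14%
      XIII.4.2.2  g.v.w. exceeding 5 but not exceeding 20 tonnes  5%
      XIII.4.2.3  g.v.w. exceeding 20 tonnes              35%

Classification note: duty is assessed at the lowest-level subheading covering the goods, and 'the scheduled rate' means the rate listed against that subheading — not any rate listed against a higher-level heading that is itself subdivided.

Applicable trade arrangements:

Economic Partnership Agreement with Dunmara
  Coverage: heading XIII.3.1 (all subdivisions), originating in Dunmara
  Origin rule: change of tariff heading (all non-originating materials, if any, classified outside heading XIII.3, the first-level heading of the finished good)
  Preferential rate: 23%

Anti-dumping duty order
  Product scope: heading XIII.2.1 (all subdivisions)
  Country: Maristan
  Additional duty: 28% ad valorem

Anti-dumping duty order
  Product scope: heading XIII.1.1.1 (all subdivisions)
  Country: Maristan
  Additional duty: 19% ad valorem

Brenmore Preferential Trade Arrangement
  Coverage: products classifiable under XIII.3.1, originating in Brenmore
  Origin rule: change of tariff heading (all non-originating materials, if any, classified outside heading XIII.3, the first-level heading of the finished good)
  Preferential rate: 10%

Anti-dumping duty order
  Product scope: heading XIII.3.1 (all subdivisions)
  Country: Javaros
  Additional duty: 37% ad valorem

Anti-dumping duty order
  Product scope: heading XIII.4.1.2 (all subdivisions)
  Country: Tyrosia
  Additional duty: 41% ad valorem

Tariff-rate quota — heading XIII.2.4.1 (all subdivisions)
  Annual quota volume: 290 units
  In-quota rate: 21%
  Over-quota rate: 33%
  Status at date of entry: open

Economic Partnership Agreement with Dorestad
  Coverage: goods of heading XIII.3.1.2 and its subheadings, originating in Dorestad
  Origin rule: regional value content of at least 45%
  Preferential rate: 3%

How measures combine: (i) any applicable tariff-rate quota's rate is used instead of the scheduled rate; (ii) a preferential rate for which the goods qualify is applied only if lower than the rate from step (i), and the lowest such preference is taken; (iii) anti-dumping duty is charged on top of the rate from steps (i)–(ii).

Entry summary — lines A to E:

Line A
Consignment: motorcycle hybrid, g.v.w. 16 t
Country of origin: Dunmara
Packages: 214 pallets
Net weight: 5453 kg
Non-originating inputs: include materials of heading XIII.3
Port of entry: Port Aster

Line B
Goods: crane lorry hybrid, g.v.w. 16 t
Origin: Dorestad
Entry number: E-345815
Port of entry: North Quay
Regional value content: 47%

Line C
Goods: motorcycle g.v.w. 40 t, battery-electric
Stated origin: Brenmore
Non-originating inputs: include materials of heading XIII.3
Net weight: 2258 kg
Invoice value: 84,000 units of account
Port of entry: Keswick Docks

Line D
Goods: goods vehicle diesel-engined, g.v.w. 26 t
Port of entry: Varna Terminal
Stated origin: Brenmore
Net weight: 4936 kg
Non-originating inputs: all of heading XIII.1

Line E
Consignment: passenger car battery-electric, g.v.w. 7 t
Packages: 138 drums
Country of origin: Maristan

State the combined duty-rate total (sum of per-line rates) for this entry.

Line A: motorcycle → XIII.3; hybrid → XIII.3.2; g.v.w. 16 t → XIII.3.2.1. Scheduled 34%. Dunmara agreement on XIII.3.1: XIII.3.2.1 not covered. → 34%.
Line B: crane lorry → XIII.1; hybrid → XIII.1.1; g.v.w. 16 t → XIII.1.1.1. Scheduled 30%. Dorestad agreement on XIII.3.1.2: XIII.1.1.1 not covered. → 30%.
Line C: motorcycle → XIII.3; battery-electric → XIII.3.1; g.v.w. 40 t → XIII.3.1.1. Scheduled 14%. Brenmore agreement on XIII.3.1: CTH not met. → 14%.
Line D: goods vehicle → XIII.4; diesel-engined → XIII.4.2; g.v.w. 26 t → XIII.4.2.3. Scheduled 35%. Brenmore agreement on XIII.3.1: XIII.4.2.3 not covered. → 35%.
Line E: passenger car → XIII.2; battery-electric → XIII.2.1; g.v.w. 7 t → XIII.2.1.2. Scheduled 25%. anti-dumping (Maristan, XIII.2.1): +28%; total 25% + 28% = 53%. → 53%.
Sum: 34% + 30% + 14% + 35% + 53% = 166%.

166%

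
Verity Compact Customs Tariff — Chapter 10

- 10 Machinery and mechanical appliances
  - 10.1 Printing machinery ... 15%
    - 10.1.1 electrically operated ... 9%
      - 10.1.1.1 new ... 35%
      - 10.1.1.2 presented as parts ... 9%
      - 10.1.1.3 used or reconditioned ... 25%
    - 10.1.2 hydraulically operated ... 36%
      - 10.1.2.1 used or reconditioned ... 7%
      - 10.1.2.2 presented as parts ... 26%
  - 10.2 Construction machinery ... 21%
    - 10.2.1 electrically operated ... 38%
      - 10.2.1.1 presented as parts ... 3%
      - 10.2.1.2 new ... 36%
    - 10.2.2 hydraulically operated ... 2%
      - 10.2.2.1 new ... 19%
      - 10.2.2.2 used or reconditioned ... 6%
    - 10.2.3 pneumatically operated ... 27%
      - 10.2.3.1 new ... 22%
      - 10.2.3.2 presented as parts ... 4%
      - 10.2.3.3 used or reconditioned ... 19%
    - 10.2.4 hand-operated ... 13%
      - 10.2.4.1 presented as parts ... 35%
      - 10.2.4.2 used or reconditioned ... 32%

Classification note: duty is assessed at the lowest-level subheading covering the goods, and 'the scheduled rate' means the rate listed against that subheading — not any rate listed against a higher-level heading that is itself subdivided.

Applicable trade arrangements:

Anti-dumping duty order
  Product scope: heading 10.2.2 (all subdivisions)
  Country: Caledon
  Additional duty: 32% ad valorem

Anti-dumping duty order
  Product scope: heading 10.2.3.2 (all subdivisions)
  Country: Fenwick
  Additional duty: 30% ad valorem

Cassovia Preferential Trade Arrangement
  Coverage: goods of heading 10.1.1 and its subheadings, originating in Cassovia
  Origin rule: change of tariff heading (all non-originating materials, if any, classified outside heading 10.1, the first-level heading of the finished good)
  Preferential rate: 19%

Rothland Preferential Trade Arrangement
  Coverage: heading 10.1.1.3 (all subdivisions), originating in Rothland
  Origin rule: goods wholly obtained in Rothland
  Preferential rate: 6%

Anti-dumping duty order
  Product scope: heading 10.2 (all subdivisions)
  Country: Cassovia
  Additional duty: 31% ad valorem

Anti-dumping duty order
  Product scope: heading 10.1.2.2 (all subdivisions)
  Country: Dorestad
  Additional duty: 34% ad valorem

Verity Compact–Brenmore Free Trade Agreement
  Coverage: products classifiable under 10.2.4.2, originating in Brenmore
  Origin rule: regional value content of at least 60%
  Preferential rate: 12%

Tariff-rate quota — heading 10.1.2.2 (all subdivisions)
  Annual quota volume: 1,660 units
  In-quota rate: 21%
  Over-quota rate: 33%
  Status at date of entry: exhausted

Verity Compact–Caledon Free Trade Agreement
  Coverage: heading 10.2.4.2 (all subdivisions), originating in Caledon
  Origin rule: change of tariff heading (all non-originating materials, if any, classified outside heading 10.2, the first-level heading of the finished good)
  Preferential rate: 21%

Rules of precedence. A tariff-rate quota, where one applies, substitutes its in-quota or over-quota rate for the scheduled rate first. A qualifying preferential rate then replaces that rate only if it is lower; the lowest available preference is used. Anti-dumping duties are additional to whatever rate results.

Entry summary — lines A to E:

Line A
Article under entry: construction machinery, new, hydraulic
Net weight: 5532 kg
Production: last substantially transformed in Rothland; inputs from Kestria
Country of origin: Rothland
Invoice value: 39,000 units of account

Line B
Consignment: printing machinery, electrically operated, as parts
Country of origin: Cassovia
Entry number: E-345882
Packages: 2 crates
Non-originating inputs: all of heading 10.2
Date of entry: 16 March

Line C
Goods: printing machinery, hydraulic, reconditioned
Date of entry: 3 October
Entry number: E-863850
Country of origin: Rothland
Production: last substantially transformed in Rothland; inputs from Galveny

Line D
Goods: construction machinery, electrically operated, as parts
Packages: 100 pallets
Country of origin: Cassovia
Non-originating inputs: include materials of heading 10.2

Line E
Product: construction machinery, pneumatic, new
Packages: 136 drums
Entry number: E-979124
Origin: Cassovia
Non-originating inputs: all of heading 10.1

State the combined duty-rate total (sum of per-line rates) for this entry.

122%

Line A: construction → 10.2; hydraulic → 10.2.2; new → 10.2.2.1. Scheduled 19%. Rothland agreement on 10.1.1.3: 10.2.2.1 not covered. → 19%.
Line B: printing → 10.1; electrically operated → 10.1.1; as parts → 10.1.1.2. Scheduled 9%. Cassovia agreement on 10.1.1: CTH met → 19% available; preference 19% not lower than 9% → no reduction. → 9%.
Line C: printing → 10.1; hydraulic → 10.1.2; reconditioned → 10.1.2.1. Scheduled 7%. Rothland agreement on 10.1.1.3: 10.1.2.1 not covered. → 7%.
Line D: construction → 10.2; electrically operated → 10.2.1; as parts → 10.2.1.1. Scheduled 3%. Cassovia agreement on 10.1.1: 10.2.1.1 not covered; anti-dumping (Cassovia, 10.2): +31%; total 3% + 31% = 34%. → 34%.
Line E: construction → 10.2; pneumatic → 10.2.3; new → 10.2.3.1. Scheduled 22%. Cassovia agreement on 10.1.1: 10.2.3.1 not covered; anti-dumping (Cassovia, 10.2): +31%; total 22% + 31% = 53%. → 53%.
Sum: 19% + 9% + 7% + 34% + 53% = 122%.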